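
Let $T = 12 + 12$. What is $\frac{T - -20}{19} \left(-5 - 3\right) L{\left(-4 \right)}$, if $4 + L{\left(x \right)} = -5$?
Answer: $\frac{3168}{19} \approx 166.74$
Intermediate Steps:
$L{\left(x \right)} = -9$ ($L{\left(x \right)} = -4 - 5 = -9$)
$T = 24$
$\frac{T - -20}{19} \left(-5 - 3\right) L{\left(-4 \right)} = \frac{24 - -20}{19} \left(-5 - 3\right) \left(-9\right) = \left(24 + 20\right) \frac{1}{19} \left(\left(-8\right) \left(-9\right)\right) = 44 \cdot \frac{1}{19} \cdot 72 = \frac{44}{19} \cdot 72 = \frac{3168}{19}$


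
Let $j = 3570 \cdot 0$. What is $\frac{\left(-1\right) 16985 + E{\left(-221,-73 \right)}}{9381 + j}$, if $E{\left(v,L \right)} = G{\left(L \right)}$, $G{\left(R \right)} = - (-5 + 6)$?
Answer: $- \frac{5662}{3127} \approx -1.8107$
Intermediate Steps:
$j = 0$
$G{\left(R \right)} = -1$ ($G{\left(R \right)} = \left(-1\right) 1 = -1$)
$E{\left(v,L \right)} = -1$
$\frac{\left(-1\right) 16985 + E{\left(-221,-73 \right)}}{9381 + j} = \frac{\left(-1\right) 16985 - 1}{9381 + 0} = \frac{-16985 - 1}{9381} = \left(-16986\right) \frac{1}{9381} = - \frac{5662}{3127}$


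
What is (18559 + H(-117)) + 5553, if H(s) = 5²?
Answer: 24137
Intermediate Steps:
H(s) = 25
(18559 + H(-117)) + 5553 = (18559 + 25) + 5553 = 18584 + 5553 = 24137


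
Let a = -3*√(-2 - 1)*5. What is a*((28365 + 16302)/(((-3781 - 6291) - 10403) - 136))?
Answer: 670005*I*√3/20611 ≈ 56.304*I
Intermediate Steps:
a = -15*I*√3 (a = -3*I*√3*5 = -15*I*√3 ≈ -25.981*I)
a*((28365 + 16302)/(((-3781 - 6291) - 10403) - 136)) = (-15*I*√3)*((28365 + 16302)/(((-3781 - 6291) - 10403) - 136)) = (-15*I*√3)*(44667/((-10072 - 10403) - 136)) = (-15*I*√3)*(44667/(-20475 - 136)) = (-15*I*√3)*(44667/(-20611)) = (-15*I*√3)*(44667*(-1/20611)) = -15*I*√3*(-44667/20611) = 670005*I*√3/20611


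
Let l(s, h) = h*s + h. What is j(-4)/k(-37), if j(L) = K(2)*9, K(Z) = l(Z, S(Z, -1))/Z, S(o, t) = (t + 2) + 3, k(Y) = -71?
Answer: -54/71 ≈ -0.76056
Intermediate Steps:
S(o, t) = 5 + t (S(o, t) = (2 + t) + 3 = 5 + t)
l(s, h) = h + h*s
K(Z) = (4 + 4*Z)/Z (K(Z) = ((5 - 1)*(1 + Z))/Z = (4*(1 + Z))/Z = (4 + 4*Z)/Z)
j(L) = 54 (j(L) = (4 + 4/2)*9 = (4 + 4*(½))*9 = (4 + 2)*9 = 6*9 = 54)
j(-4)/k(-37) = 54/(-71) = 54*(-1/71) = -54/71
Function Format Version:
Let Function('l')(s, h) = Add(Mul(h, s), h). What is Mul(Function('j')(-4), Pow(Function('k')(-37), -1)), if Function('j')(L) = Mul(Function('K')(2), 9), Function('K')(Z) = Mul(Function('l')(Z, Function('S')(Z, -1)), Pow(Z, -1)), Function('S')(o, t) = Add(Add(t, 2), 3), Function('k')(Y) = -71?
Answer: Rational(-54, 71) ≈ -0.76056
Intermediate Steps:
Function('S')(o, t) = Add(5, t) (Function('S')(o, t) = Add(Add(2, t), 3) = Add(5, t))
Function('l')(s, h) = Add(h, Mul(h, s))
Function('K')(Z) = Mul(Pow(Z, -1), Add(4, Mul(4, Z))) (Function('K')(Z) = Mul(Mul(Add(5, -1), Add(1, Z)), Pow(Z, -1)) = Mul(Mul(4, Add(1, Z)), Pow(Z, -1)) = Mul(Add(4, Mul(4, Z)), Pow(Z, -1)) = Mul(Pow(Z, -1), Add(4, Mul(4, Z))))
Function('j')(L) = 54 (Function('j')(L) = Mul(Add(4, Mul(4, Pow(2, -1))), 9) = Mul(Add(4, Mul(4, Rational(1, 2))), 9) = Mul(Add(4, 2), 9) = Mul(6, 9) = 54)
Mul(Function('j')(-4), Pow(Function('k')(-37), -1)) = Mul(54, Pow(-71, -1)) = Mul(54, Rational(-1, 71)) = Rational(-54, 71)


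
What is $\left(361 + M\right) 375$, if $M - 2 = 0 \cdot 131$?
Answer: $136125$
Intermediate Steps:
$M = 2$ ($M = 2 + 0 \cdot 131 = 2 + 0 = 2$)
$\left(361 + M\right) 375 = \left(361 + 2\right) 375 = 363 \cdot 375 = 136125$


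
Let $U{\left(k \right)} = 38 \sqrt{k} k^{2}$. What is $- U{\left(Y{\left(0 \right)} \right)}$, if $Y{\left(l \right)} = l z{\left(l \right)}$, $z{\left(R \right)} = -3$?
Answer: $0$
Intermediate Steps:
$Y{\left(l \right)} = - 3 l$ ($Y{\left(l \right)} = l \left(-3\right) = - 3 l$)
$U{\left(k \right)} = 38 k^{\frac{5}{2}}$
$- U{\left(Y{\left(0 \right)} \right)} = - 38 \left(\left(-3\right) 0\right)^{\frac{5}{2}} = - 38 \cdot 0^{\frac{5}{2}} = - 38 \cdot 0 = \left(-1\right) 0 = 0$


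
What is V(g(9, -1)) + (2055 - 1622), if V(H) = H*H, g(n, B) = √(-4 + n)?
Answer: 438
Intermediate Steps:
V(H) = H²
V(g(9, -1)) + (2055 - 1622) = (√(-4 + 9))² + (2055 - 1622) = (√5)² + 433 = 5 + 433 = 438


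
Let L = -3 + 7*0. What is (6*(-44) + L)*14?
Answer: -3738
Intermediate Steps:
L = -3 (L = -3 + 0 = -3)
(6*(-44) + L)*14 = (6*(-44) - 3)*14 = (-264 - 3)*14 = -267*14 = -3738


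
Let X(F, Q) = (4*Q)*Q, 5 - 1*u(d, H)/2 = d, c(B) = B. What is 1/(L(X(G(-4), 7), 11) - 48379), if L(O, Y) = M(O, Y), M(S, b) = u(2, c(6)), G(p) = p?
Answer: -1/48373 ≈ -2.0673e-5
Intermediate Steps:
u(d, H) = 10 - 2*d
X(F, Q) = 4*Q²
M(S, b) = 6 (M(S, b) = 10 - 2*2 = 10 - 4 = 6)
L(O, Y) = 6
1/(L(X(G(-4), 7), 11) - 48379) = 1/(6 - 48379) = 1/(-48373) = -1/48373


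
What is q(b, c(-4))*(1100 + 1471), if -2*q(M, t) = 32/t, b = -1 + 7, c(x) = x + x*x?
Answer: -3428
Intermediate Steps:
c(x) = x + x²
b = 6
q(M, t) = -16/t
q(b, c(-4))*(1100 + 1471) = (-16*(-1/(4*(1 - 4))))*(1100 + 1471) = -16/((-4*(-3)))*2571 = -16/12*2571 = -16*1/12*2571 = -4/3*2571 = -3428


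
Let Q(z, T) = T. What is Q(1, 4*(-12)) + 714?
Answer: 666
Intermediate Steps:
Q(1, 4*(-12)) + 714 = 4*(-12) + 714 = -48 + 714 = 666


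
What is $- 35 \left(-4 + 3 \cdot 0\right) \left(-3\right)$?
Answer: $-420$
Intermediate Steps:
$- 35 \left(-4 + 3 \cdot 0\right) \left(-3\right) = - 35 \left(-4 + 0\right) \left(-3\right) = \left(-35\right) \left(-4\right) \left(-3\right) = 140 \left(-3\right) = -420$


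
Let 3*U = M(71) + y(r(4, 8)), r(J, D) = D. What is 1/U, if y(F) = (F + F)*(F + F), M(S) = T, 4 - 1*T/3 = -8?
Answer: 3/292 ≈ 0.010274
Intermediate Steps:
T = 36 (T = 12 - 3*(-8) = 12 + 24 = 36)
M(S) = 36
y(F) = 4*F² (y(F) = (2*F)*(2*F) = 4*F²)
U = 292/3 (U = (36 + 4*8²)/3 = (36 + 4*64)/3 = (36 + 256)/3 = (⅓)*292 = 292/3 ≈ 97.333)
1/U = 1/(292/3) = 3/292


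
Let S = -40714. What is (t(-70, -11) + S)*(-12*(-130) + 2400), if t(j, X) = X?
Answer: -161271000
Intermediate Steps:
(t(-70, -11) + S)*(-12*(-130) + 2400) = (-11 - 40714)*(-12*(-130) + 2400) = -40725*(1560 + 2400) = -40725*3960 = -161271000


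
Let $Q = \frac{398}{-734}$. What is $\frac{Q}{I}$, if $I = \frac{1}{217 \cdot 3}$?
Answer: $- \frac{129549}{367} \approx -352.99$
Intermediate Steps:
$I = \frac{1}{651} \approx 0.0015361$
$Q = - \frac{199}{367}$ ($Q = 398 \left(- \frac{1}{734}\right) = - \frac{199}{367} \approx -0.54223$)
$\frac{Q}{I} = - \frac{199 \frac{1}{\frac{1}{651}}}{367} = \left(- \frac{199}{367}\right) 651 = - \frac{129549}{367}$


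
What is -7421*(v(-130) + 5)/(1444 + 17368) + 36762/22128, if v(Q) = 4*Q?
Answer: 3552528711/17344664 ≈ 204.82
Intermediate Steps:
-7421*(v(-130) + 5)/(1444 + 17368) + 36762/22128 = -7421*(4*(-130) + 5)/(1444 + 17368) + 36762/22128 = -7421/(18812/(-520 + 5)) + 36762*(1/22128) = -7421/(18812/(-515)) + 6127/3688 = -7421/(18812*(-1/515)) + 6127/3688 = -7421/(-18812/515) + 6127/3688 = -7421*(-515/18812) + 6127/3688 = 3821815/18812 + 6127/3688 = 3552528711/17344664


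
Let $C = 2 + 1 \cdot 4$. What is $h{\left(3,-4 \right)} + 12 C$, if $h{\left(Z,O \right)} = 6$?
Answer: $78$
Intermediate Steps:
$C = 6$ ($C = 2 + 4 = 6$)
$h{\left(3,-4 \right)} + 12 C = 6 + 12 \cdot 6 = 6 + 72 = 78$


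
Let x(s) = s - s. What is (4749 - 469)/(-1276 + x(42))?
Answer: -1070/319 ≈ -3.3542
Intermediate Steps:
x(s) = 0
(4749 - 469)/(-1276 + x(42)) = (4749 - 469)/(-1276 + 0) = 4280/(-1276) = 4280*(-1/1276) = -1070/319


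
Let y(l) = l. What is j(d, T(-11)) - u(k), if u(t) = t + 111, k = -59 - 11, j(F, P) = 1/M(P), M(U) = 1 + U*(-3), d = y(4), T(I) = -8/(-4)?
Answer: -206/5 ≈ -41.200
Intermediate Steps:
T(I) = 2 (T(I) = -8*(-¼) = 2)
d = 4
M(U) = 1 - 3*U
j(F, P) = 1/(1 - 3*P)
k = -70
u(t) = 111 + t
j(d, T(-11)) - u(k) = -1/(-1 + 3*2) - (111 - 70) = -1/(-1 + 6) - 1*41 = -1/5 - 41 = -1*⅕ - 41 = -⅕ - 41 = -206/5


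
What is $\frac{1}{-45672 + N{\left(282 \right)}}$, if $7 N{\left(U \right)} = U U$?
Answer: $- \frac{7}{240180} \approx -2.9145 \cdot 10^{-5}$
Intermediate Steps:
$N{\left(U \right)} = \frac{U^{2}}{7}$ ($N{\left(U \right)} = \frac{U U}{7} = \frac{U^{2}}{7}$)
$\frac{1}{-45672 + N{\left(282 \right)}} = \frac{1}{-45672 + \frac{282^{2}}{7}} = \frac{1}{-45672 + \frac{1}{7} \cdot 79524} = \frac{1}{-45672 + \frac{79524}{7}} = \frac{1}{- \frac{240180}{7}} = - \frac{7}{240180}$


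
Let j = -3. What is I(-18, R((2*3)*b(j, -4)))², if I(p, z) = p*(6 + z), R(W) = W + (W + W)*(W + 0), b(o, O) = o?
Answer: 131056704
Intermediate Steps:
R(W) = W + 2*W² (R(W) = W + (2*W)*W = W + 2*W²)
I(-18, R((2*3)*b(j, -4)))² = (-18*(6 + ((2*3)*(-3))*(1 + 2*((2*3)*(-3)))))² = (-18*(6 + (6*(-3))*(1 + 2*(6*(-3)))))² = (-18*(6 - 18*(1 + 2*(-18))))² = (-18*(6 - 18*(1 - 36)))² = (-18*(6 - 18*(-35)))² = (-18*(6 + 630))² = (-18*636)² = (-11448)² = 131056704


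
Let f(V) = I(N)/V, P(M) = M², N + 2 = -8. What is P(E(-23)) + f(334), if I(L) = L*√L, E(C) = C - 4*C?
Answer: 4761 - 5*I*√10/167 ≈ 4761.0 - 0.094679*I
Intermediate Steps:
N = -10 (N = -2 - 8 = -10)
E(C) = -3*C
I(L) = L^(3/2)
f(V) = -10*I*√10/V (f(V) = (-10)^(3/2)/V = (-10*I*√10)/V = -10*I*√10/V)
P(E(-23)) + f(334) = (-3*(-23))² - 10*I*√10/334 = 69² - 10*I*√10*1/334 = 4761 - 5*I*√10/167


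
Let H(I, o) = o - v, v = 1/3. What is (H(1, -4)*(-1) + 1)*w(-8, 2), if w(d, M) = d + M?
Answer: -32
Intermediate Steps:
w(d, M) = M + d
v = 1/3 (v = 1*(1/3) = 1/3 ≈ 0.33333)
H(I, o) = -1/3 + o (H(I, o) = o - 1*1/3 = o - 1/3 = -1/3 + o)
(H(1, -4)*(-1) + 1)*w(-8, 2) = ((-1/3 - 4)*(-1) + 1)*(2 - 8) = (-13/3*(-1) + 1)*(-6) = (13/3 + 1)*(-6) = (16/3)*(-6) = -32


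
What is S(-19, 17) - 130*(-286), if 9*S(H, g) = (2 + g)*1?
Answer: 334639/9 ≈ 37182.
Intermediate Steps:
S(H, g) = 2/9 + g/9 (S(H, g) = ((2 + g)*1)/9 = (2 + g)/9 = 2/9 + g/9)
S(-19, 17) - 130*(-286) = (2/9 + (⅑)*17) - 130*(-286) = (2/9 + 17/9) + 37180 = 19/9 + 37180 = 334639/9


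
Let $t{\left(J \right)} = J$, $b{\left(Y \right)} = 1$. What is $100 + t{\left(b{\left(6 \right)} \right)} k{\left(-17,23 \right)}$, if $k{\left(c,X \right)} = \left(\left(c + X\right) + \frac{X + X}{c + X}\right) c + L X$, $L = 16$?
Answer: $\frac{707}{3} \approx 235.67$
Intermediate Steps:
$k{\left(c,X \right)} = 16 X + c \left(X + c + \frac{2 X}{X + c}\right)$ ($k{\left(c,X \right)} = \left(\left(c + X\right) + \frac{X + X}{c + X}\right) c + 16 X = \left(\left(X + c\right) + \frac{2 X}{X + c}\right) c + 16 X = \left(X + c + \frac{2 X}{X + c}\right) c + 16 X = c \left(X + c + \frac{2 X}{X + c}\right) + 16 X = 16 X + c \left(X + c + \frac{2 X}{X + c}\right)$)
$100 + t{\left(b{\left(6 \right)} \right)} k{\left(-17,23 \right)} = 100 + 1 \frac{16 \cdot 23^{2} - 17 \left(23 - 17\right)^{2} + 18 \cdot 23 \left(-17\right)}{23 - 17} = 100 + 1 \frac{16 \cdot 529 - 17 \cdot 6^{2} - 7038}{6} = 100 + 1 \frac{8464 - 612 - 7038}{6} = 100 + 1 \cdot \frac{1}{6} \cdot 814 = 100 + 1 \cdot \frac{407}{3} = 100 + \frac{407}{3} = \frac{707}{3}$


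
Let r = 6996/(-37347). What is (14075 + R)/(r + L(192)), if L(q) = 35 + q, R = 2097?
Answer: 201325228/2823591 ≈ 71.301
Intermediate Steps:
r = -2332/12449 (r = 6996*(-1/37347) = -2332/12449 ≈ -0.18732)
(14075 + R)/(r + L(192)) = (14075 + 2097)/(-2332/12449 + (35 + 192)) = 16172/(-2332/12449 + 227) = 16172/(2823591/12449) = 16172*(12449/2823591) = 201325228/2823591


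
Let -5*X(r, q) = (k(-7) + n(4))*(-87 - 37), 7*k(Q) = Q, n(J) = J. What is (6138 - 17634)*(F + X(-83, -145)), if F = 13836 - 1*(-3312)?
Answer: -989943552/5 ≈ -1.9799e+8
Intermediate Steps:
F = 17148 (F = 13836 + 3312 = 17148)
k(Q) = Q/7
X(r, q) = 372/5 (X(r, q) = -((⅐)*(-7) + 4)*(-87 - 37)/5 = -(-1 + 4)*(-124)/5 = -3*(-124)/5 = -⅕*(-372) = 372/5)
(6138 - 17634)*(F + X(-83, -145)) = (6138 - 17634)*(17148 + 372/5) = -11496*86112/5 = -989943552/5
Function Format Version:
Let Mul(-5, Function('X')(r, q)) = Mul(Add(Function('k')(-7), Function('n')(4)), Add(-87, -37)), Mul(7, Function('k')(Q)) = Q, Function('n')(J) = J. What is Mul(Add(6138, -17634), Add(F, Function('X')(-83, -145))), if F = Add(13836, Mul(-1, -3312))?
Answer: Rational(-989943552, 5) ≈ -1.9799e+8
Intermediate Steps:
F = 17148 (F = Add(13836, 3312) = 17148)
Function('k')(Q) = Mul(Rational(1, 7), Q)
Function('X')(r, q) = Rational(372, 5) (Function('X')(r, q) = Mul(Rational(-1, 5), Mul(Add(Mul(Rational(1, 7), -7), 4), Add(-87, -37))) = Mul(Rational(-1, 5), Mul(Add(-1, 4), -124)) = Mul(Rational(-1, 5), Mul(3, -124)) = Mul(Rational(-1, 5), -372) = Rational(372, 5))
Mul(Add(6138, -17634), Add(F, Function('X')(-83, -145))) = Mul(Add(6138, -17634), Add(17148, Rational(372, 5))) = Mul(-11496, Rational(86112, 5)) = Rational(-989943552, 5)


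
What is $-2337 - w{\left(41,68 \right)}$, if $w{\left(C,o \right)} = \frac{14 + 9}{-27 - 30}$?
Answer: $- \frac{133186}{57} \approx -2336.6$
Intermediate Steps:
$w{\left(C,o \right)} = - \frac{23}{57}$ ($w{\left(C,o \right)} = \frac{23}{-57} = 23 \left(- \frac{1}{57}\right) = - \frac{23}{57}$)
$-2337 - w{\left(41,68 \right)} = -2337 - - \frac{23}{57} = -2337 + \frac{23}{57} = - \frac{133186}{57}$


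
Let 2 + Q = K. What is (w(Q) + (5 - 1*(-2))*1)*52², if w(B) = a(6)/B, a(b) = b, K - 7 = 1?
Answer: 21632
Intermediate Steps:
K = 8 (K = 7 + 1 = 8)
Q = 6 (Q = -2 + 8 = 6)
w(B) = 6/B
(w(Q) + (5 - 1*(-2))*1)*52² = (6/6 + (5 - 1*(-2))*1)*52² = (6*(⅙) + (5 + 2)*1)*2704 = (1 + 7*1)*2704 = (1 + 7)*2704 = 8*2704 = 21632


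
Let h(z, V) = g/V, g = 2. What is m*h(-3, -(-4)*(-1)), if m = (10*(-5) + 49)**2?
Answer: -1/2 ≈ -0.50000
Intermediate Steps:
h(z, V) = 2/V
m = 1 (m = (-50 + 49)**2 = (-1)**2 = 1)
m*h(-3, -(-4)*(-1)) = 1*(2/((-(-4)*(-1)))) = 1*(2/((-1*4))) = 1*(2/(-4)) = 1*(2*(-1/4)) = 1*(-1/2) = -1/2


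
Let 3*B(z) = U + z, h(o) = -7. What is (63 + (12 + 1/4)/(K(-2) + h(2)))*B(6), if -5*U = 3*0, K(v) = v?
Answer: 2219/18 ≈ 123.28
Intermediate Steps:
U = 0 (U = -3*0/5 = -1/5*0 = 0)
B(z) = z/3 (B(z) = (0 + z)/3 = z/3)
(63 + (12 + 1/4)/(K(-2) + h(2)))*B(6) = (63 + (12 + 1/4)/(-2 - 7))*((1/3)*6) = (63 + (12 + 1/4)/(-9))*2 = (63 + (49/4)*(-1/9))*2 = (63 - 49/36)*2 = (2219/36)*2 = 2219/18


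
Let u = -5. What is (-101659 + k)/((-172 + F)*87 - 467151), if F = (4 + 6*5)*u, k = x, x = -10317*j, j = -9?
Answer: 8806/496905 ≈ 0.017722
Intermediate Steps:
x = 92853 (x = -10317*(-9) = 92853)
k = 92853
F = -170 (F = (4 + 6*5)*(-5) = (4 + 30)*(-5) = 34*(-5) = -170)
(-101659 + k)/((-172 + F)*87 - 467151) = (-101659 + 92853)/((-172 - 170)*87 - 467151) = -8806/(-342*87 - 467151) = -8806/(-29754 - 467151) = -8806/(-496905) = -8806*(-1/496905) = 8806/496905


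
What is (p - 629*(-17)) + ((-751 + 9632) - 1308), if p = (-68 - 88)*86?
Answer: 4850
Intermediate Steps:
p = -13416 (p = -156*86 = -13416)
(p - 629*(-17)) + ((-751 + 9632) - 1308) = (-13416 - 629*(-17)) + ((-751 + 9632) - 1308) = (-13416 + 10693) + (8881 - 1308) = -2723 + 7573 = 4850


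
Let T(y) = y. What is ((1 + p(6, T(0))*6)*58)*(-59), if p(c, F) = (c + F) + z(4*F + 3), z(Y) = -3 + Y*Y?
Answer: -249806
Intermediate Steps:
z(Y) = -3 + Y**2
p(c, F) = -3 + F + c + (3 + 4*F)**2 (p(c, F) = (c + F) + (-3 + (4*F + 3)**2) = (F + c) + (-3 + (3 + 4*F)**2) = -3 + F + c + (3 + 4*F)**2)
((1 + p(6, T(0))*6)*58)*(-59) = ((1 + (-3 + 0 + 6 + (3 + 4*0)**2)*6)*58)*(-59) = ((1 + (-3 + 0 + 6 + (3 + 0)**2)*6)*58)*(-59) = ((1 + (-3 + 0 + 6 + 3**2)*6)*58)*(-59) = ((1 + (-3 + 0 + 6 + 9)*6)*58)*(-59) = ((1 + 12*6)*58)*(-59) = ((1 + 72)*58)*(-59) = (73*58)*(-59) = 4234*(-59) = -249806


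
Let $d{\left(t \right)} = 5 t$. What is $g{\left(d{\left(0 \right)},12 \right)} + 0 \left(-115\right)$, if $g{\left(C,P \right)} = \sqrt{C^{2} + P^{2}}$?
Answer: $12$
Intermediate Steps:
$g{\left(d{\left(0 \right)},12 \right)} + 0 \left(-115\right) = \sqrt{\left(5 \cdot 0\right)^{2} + 12^{2}} + 0 \left(-115\right) = \sqrt{0^{2} + 144} + 0 = \sqrt{0 + 144} + 0 = \sqrt{144} + 0 = 12 + 0 = 12$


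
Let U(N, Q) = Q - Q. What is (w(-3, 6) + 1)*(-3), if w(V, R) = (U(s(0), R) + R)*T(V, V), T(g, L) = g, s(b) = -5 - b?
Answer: 51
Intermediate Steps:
U(N, Q) = 0
w(V, R) = R*V (w(V, R) = (0 + R)*V = R*V)
(w(-3, 6) + 1)*(-3) = (6*(-3) + 1)*(-3) = (-18 + 1)*(-3) = -17*(-3) = 51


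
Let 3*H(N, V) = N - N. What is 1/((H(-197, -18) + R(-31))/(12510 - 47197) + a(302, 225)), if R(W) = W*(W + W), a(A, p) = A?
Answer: 34687/10473552 ≈ 0.0033119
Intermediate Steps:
H(N, V) = 0 (H(N, V) = (N - N)/3 = (⅓)*0 = 0)
R(W) = 2*W² (R(W) = W*(2*W) = 2*W²)
1/((H(-197, -18) + R(-31))/(12510 - 47197) + a(302, 225)) = 1/((0 + 2*(-31)²)/(12510 - 47197) + 302) = 1/((0 + 2*961)/(-34687) + 302) = 1/((0 + 1922)*(-1/34687) + 302) = 1/(1922*(-1/34687) + 302) = 1/(-1922/34687 + 302) = 1/(10473552/34687) = 34687/10473552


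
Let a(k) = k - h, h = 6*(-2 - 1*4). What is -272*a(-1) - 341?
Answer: -9861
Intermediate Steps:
h = -36 (h = 6*(-2 - 4) = 6*(-6) = -36)
a(k) = 36 + k (a(k) = k - 1*(-36) = k + 36 = 36 + k)
-272*a(-1) - 341 = -272*(36 - 1) - 341 = -272*35 - 341 = -9520 - 341 = -9861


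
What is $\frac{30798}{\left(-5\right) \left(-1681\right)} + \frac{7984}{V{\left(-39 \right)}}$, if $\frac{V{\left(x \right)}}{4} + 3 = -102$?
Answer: $- \frac{2708518}{176505} \approx -15.345$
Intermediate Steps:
$V{\left(x \right)} = -420$ ($V{\left(x \right)} = -12 + 4 \left(-102\right) = -12 - 408 = -420$)
$\frac{30798}{\left(-5\right) \left(-1681\right)} + \frac{7984}{V{\left(-39 \right)}} = \frac{30798}{\left(-5\right) \left(-1681\right)} + \frac{7984}{-420} = \frac{30798}{8405} + 7984 \left(- \frac{1}{420}\right) = 30798 \cdot \frac{1}{8405} - \frac{1996}{105} = \frac{30798}{8405} - \frac{1996}{105} = - \frac{2708518}{176505}$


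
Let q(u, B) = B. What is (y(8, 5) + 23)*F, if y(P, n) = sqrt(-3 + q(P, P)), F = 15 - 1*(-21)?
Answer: 828 + 36*sqrt(5) ≈ 908.50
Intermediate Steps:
F = 36 (F = 15 + 21 = 36)
y(P, n) = sqrt(-3 + P)
(y(8, 5) + 23)*F = (sqrt(-3 + 8) + 23)*36 = (sqrt(5) + 23)*36 = (23 + sqrt(5))*36 = 828 + 36*sqrt(5)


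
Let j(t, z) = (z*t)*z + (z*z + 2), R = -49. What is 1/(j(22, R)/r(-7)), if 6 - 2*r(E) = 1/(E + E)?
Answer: 17/309260 ≈ 5.4970e-5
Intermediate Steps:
j(t, z) = 2 + z² + t*z² (j(t, z) = (t*z)*z + (z² + 2) = t*z² + (2 + z²) = 2 + z² + t*z²)
r(E) = 3 - 1/(4*E) (r(E) = 3 - 1/(2*(E + E)) = 3 - 1/(2*E)/2 = 3 - 1/(4*E))
1/(j(22, R)/r(-7)) = 1/((2 + (-49)² + 22*(-49)²)/(3 - ¼/(-7))) = 1/((2 + 2401 + 22*2401)/(3 - ¼*(-⅐))) = 1/((2 + 2401 + 52822)/(3 + 1/28)) = 1/(55225/(85/28)) = 1/(55225*(28/85)) = 1/(309260/17) = 17/309260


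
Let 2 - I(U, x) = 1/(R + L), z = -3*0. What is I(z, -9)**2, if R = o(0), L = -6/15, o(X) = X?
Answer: 81/4 ≈ 20.250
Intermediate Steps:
L = -2/5 (L = -6*1/15 = -2/5 ≈ -0.40000)
R = 0
z = 0
I(U, x) = 9/2 (I(U, x) = 2 - 1/(0 - 2/5) = 2 - 1/(-2/5) = 2 - 1*(-5/2) = 2 + 5/2 = 9/2)
I(z, -9)**2 = (9/2)**2 = 81/4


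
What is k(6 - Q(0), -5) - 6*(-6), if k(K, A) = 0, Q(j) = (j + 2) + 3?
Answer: 36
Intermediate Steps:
Q(j) = 5 + j (Q(j) = (2 + j) + 3 = 5 + j)
k(6 - Q(0), -5) - 6*(-6) = 0 - 6*(-6) = 0 + 36 = 36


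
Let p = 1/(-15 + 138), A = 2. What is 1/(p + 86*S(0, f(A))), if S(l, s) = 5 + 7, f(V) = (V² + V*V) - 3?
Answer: 123/126937 ≈ 0.00096898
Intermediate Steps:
f(V) = -3 + 2*V² (f(V) = (V² + V²) - 3 = 2*V² - 3 = -3 + 2*V²)
p = 1/123 ≈ 0.0081301
S(l, s) = 12
1/(p + 86*S(0, f(A))) = 1/(1/123 + 86*12) = 1/(1/123 + 1032) = 1/(126937/123) = 123/126937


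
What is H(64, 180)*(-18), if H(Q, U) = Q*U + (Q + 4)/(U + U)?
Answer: -1036817/5 ≈ -2.0736e+5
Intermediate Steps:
H(Q, U) = Q*U + (4 + Q)/(2*U) (H(Q, U) = Q*U + (4 + Q)/((2*U)) = Q*U + (4 + Q)*(1/(2*U)) = Q*U + (4 + Q)/(2*U))
H(64, 180)*(-18) = ((2 + (½)*64 + 64*180²)/180)*(-18) = ((2 + 32 + 64*32400)/180)*(-18) = ((2 + 32 + 2073600)/180)*(-18) = ((1/180)*2073634)*(-18) = (1036817/90)*(-18) = -1036817/5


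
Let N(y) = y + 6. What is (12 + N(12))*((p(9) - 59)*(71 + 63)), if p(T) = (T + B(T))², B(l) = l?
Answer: 1065300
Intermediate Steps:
N(y) = 6 + y
p(T) = 4*T² (p(T) = (T + T)² = (2*T)² = 4*T²)
(12 + N(12))*((p(9) - 59)*(71 + 63)) = (12 + (6 + 12))*((4*9² - 59)*(71 + 63)) = (12 + 18)*((4*81 - 59)*134) = 30*((324 - 59)*134) = 30*(265*134) = 30*35510 = 1065300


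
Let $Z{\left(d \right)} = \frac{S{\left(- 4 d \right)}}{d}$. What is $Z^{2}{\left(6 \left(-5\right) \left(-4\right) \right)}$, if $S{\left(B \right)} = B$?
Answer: $16$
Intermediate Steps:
$Z{\left(d \right)} = -4$ ($Z{\left(d \right)} = \frac{\left(-4\right) d}{d} = -4$)
$Z^{2}{\left(6 \left(-5\right) \left(-4\right) \right)} = \left(-4\right)^{2} = 16$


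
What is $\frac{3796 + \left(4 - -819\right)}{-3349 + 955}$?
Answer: $- \frac{4619}{2394} \approx -1.9294$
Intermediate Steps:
$\frac{3796 + \left(4 - -819\right)}{-3349 + 955} = \frac{3796 + \left(4 + 819\right)}{-2394} = \left(3796 + 823\right) \left(- \frac{1}{2394}\right) = 4619 \left(- \frac{1}{2394}\right) = - \frac{4619}{2394}$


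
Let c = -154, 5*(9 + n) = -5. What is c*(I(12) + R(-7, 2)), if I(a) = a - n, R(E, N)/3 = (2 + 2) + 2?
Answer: -6160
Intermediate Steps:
n = -10 (n = -9 + (1/5)*(-5) = -9 - 1 = -10)
R(E, N) = 18 (R(E, N) = 3*((2 + 2) + 2) = 3*(4 + 2) = 3*6 = 18)
I(a) = 10 + a (I(a) = a - 1*(-10) = a + 10 = 10 + a)
c*(I(12) + R(-7, 2)) = -154*((10 + 12) + 18) = -154*(22 + 18) = -154*40 = -6160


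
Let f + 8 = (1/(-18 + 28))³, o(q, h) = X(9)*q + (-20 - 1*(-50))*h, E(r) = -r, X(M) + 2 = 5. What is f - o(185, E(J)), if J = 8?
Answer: -322999/1000 ≈ -323.00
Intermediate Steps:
X(M) = 3 (X(M) = -2 + 5 = 3)
o(q, h) = 3*q + 30*h (o(q, h) = 3*q + (-20 - 1*(-50))*h = 3*q + (-20 + 50)*h = 3*q + 30*h)
f = -7999/1000 (f = -8 + (1/(-18 + 28))³ = -8 + (1/10)³ = -8 + (⅒)³ = -8 + 1/1000 = -7999/1000 ≈ -7.9990)
f - o(185, E(J)) = -7999/1000 - (3*185 + 30*(-1*8)) = -7999/1000 - (555 + 30*(-8)) = -7999/1000 - (555 - 240) = -7999/1000 - 1*315 = -7999/1000 - 315 = -322999/1000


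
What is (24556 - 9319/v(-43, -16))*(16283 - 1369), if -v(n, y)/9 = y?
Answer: 26298937465/72 ≈ 3.6526e+8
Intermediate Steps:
v(n, y) = -9*y
(24556 - 9319/v(-43, -16))*(16283 - 1369) = (24556 - 9319/((-9*(-16))))*(16283 - 1369) = (24556 - 9319/144)*14914 = (3526745/144)*14914 = 26298937465/72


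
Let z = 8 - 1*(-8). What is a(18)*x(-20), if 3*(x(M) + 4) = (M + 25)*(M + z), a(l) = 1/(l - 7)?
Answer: -32/33 ≈ -0.96970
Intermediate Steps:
a(l) = 1/(-7 + l)
z = 16 (z = 8 + 8 = 16)
x(M) = -4 + (16 + M)*(25 + M)/3 (x(M) = -4 + ((M + 25)*(M + 16))/3 = -4 + ((25 + M)*(16 + M))/3 = -4 + ((16 + M)*(25 + M))/3 = -4 + (16 + M)*(25 + M)/3)
a(18)*x(-20) = (388/3 + (1/3)*(-20)**2 + (41/3)*(-20))/(-7 + 18) = (388/3 + (1/3)*400 - 820/3)/11 = (388/3 + 400/3 - 820/3)/11 = (1/11)*(-32/3) = -32/33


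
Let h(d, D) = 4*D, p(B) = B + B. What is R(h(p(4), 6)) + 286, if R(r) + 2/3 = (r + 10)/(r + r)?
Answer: 6865/24 ≈ 286.04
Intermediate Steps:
p(B) = 2*B
R(r) = -2/3 + (10 + r)/(2*r) (R(r) = -2/3 + (r + 10)/(r + r) = -2/3 + (10 + r)/((2*r)) = -2/3 + (10 + r)*(1/(2*r)) = -2/3 + (10 + r)/(2*r))
R(h(p(4), 6)) + 286 = (30 - 4*6)/(6*((4*6))) + 286 = (1/6)*(30 - 1*24)/24 + 286 = (1/6)*(1/24)*(30 - 24) + 286 = (1/6)*(1/24)*6 + 286 = 1/24 + 286 = 6865/24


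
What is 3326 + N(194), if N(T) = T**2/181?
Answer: 639642/181 ≈ 3533.9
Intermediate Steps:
N(T) = T**2/181 (N(T) = T**2*(1/181) = T**2/181)
3326 + N(194) = 3326 + (1/181)*194**2 = 3326 + (1/181)*37636 = 3326 + 37636/181 = 639642/181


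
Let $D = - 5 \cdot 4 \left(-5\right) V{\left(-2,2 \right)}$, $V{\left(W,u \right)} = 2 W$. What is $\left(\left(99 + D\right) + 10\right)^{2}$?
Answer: $84681$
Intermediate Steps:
$D = -400$ ($D = - 5 \cdot 4 \left(-5\right) 2 \left(-2\right) = - 5 \left(\left(-20\right) \left(-4\right)\right) = \left(-5\right) 80 = -400$)
$\left(\left(99 + D\right) + 10\right)^{2} = \left(\left(99 - 400\right) + 10\right)^{2} = \left(-301 + 10\right)^{2} = \left(-291\right)^{2} = 84681$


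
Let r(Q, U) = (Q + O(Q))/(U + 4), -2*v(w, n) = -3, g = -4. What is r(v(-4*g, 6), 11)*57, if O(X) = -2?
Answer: -19/10 ≈ -1.9000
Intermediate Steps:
v(w, n) = 3/2 (v(w, n) = -½*(-3) = 3/2)
r(Q, U) = (-2 + Q)/(4 + U) (r(Q, U) = (Q - 2)/(U + 4) = (-2 + Q)/(4 + U))
r(v(-4*g, 6), 11)*57 = ((-2 + 3/2)/(4 + 11))*57 = (-½/15)*57 = ((1/15)*(-½))*57 = -1/30*57 = -19/10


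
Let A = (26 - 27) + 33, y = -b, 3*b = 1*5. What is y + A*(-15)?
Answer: -1445/3 ≈ -481.67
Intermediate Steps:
b = 5/3 (b = (1*5)/3 = (⅓)*5 = 5/3 ≈ 1.6667)
y = -5/3 (y = -1*5/3 = -5/3 ≈ -1.6667)
A = 32 (A = -1 + 33 = 32)
y + A*(-15) = -5/3 + 32*(-15) = -5/3 - 480 = -1445/3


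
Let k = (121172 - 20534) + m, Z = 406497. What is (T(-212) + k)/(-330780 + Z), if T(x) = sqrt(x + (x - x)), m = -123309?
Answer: -2519/8413 + 2*I*sqrt(53)/75717 ≈ -0.29942 + 0.0001923*I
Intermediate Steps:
k = -22671 (k = (121172 - 20534) - 123309 = 100638 - 123309 = -22671)
T(x) = sqrt(x) (T(x) = sqrt(x + 0) = sqrt(x))
(T(-212) + k)/(-330780 + Z) = (sqrt(-212) - 22671)/(-330780 + 406497) = (2*I*sqrt(53) - 22671)/75717 = (-22671 + 2*I*sqrt(53))*(1/75717) = -2519/8413 + 2*I*sqrt(53)/75717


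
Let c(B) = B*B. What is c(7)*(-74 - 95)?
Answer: -8281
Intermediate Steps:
c(B) = B²
c(7)*(-74 - 95) = 7²*(-74 - 95) = 49*(-169) = -8281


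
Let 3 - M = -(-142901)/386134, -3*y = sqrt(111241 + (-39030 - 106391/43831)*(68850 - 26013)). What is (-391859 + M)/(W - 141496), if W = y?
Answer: 422282428834315074066/153897423716520834469 - 90785440563*I*sqrt(65551463371284314)/87941384980869048268 ≈ 2.7439 - 0.26431*I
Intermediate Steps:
y = -7*I*sqrt(65551463371284314)/131493 (y = -sqrt(111241 + (-39030 - 106391/43831)*(68850 - 26013))/3 = -sqrt(111241 + (-39030 - 106391*1/43831)*42837)/3 = -sqrt(111241 + (-39030 - 106391/43831)*42837)/3 = -sqrt(111241 - 1710830321/43831*42837)/3 = -sqrt(111241 - 73286838460677/43831)/3 = -7*I*sqrt(65551463371284314)/131493 ≈ -13630.0*I)
M = 1015501/386134 (M = 3 - (-1)*(-142901/386134) = 3 - (-1)*(-142901*1/386134) = 3 - (-1)*(-142901)/386134 = 3 - 1*142901/386134 = 3 - 142901/386134 = 1015501/386134 ≈ 2.6299)
W = -7*I*sqrt(65551463371284314)/131493 ≈ -13630.0*I
(-391859 + M)/(W - 141496) = (-391859 + 1015501/386134)/(-7*I*sqrt(65551463371284314)/131493 - 141496) = -151309067605/(386134*(-141496 - 7*I*sqrt(65551463371284314)/131493))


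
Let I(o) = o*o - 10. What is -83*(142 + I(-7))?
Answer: -15023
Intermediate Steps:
I(o) = -10 + o**2 (I(o) = o**2 - 10 = -10 + o**2)
-83*(142 + I(-7)) = -83*(142 + (-10 + (-7)**2)) = -83*(142 + (-10 + 49)) = -83*(142 + 39) = -83*181 = -15023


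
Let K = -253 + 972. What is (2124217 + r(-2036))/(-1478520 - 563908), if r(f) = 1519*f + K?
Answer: 3611/7621 ≈ 0.47382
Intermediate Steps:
K = 719
r(f) = 719 + 1519*f (r(f) = 1519*f + 719 = 719 + 1519*f)
(2124217 + r(-2036))/(-1478520 - 563908) = (2124217 + (719 + 1519*(-2036)))/(-1478520 - 563908) = (2124217 + (719 - 3092684))/(-2042428) = (2124217 - 3091965)*(-1/2042428) = -967748*(-1/2042428) = 3611/7621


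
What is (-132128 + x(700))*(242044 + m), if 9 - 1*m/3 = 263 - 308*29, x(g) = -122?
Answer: -35453315500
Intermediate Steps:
m = 26034 (m = 27 - 3*(263 - 308*29) = 27 - 3*(263 - 8932) = 27 - 3*(-8669) = 27 + 26007 = 26034)
(-132128 + x(700))*(242044 + m) = (-132128 - 122)*(242044 + 26034) = -132250*268078 = -35453315500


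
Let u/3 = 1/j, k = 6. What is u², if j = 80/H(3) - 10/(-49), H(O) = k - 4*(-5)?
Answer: 3651921/4368100 ≈ 0.83604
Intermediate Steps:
H(O) = 26 (H(O) = 6 - 4*(-5) = 6 + 20 = 26)
j = 2090/637 (j = 80/26 - 10/(-49) = 80*(1/26) - 10*(-1/49) = 40/13 + 10/49 = 2090/637 ≈ 3.2810)
u = 1911/2090 (u = 3/(2090/637) = 3*(637/2090) = 1911/2090 ≈ 0.91435)
u² = (1911/2090)² = 3651921/4368100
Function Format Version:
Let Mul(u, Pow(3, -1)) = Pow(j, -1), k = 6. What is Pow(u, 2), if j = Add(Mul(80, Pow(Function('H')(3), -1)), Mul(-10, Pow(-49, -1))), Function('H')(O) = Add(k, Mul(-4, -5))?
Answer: Rational(3651921, 4368100) ≈ 0.83604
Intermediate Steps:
Function('H')(O) = 26 (Function('H')(O) = Add(6, Mul(-4, -5)) = Add(6, 20) = 26)
j = Rational(2090, 637) (j = Add(Mul(80, Pow(26, -1)), Mul(-10, Pow(-49, -1))) = Add(Mul(80, Rational(1, 26)), Mul(-10, Rational(-1, 49))) = Add(Rational(40, 13), Rational(10, 49)) = Rational(2090, 637) ≈ 3.2810)
u = Rational(1911, 2090) (u = Mul(3, Pow(Rational(2090, 637), -1)) = Mul(3, Rational(637, 2090)) = Rational(1911, 2090) ≈ 0.91435)
Pow(u, 2) = Pow(Rational(1911, 2090), 2) = Rational(3651921, 4368100)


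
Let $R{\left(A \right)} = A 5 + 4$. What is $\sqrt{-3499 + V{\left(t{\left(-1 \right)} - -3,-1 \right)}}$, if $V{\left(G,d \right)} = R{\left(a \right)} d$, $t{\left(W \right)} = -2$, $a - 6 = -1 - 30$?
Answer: $i \sqrt{3378} \approx 58.121 i$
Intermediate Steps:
$a = -25$ ($a = 6 - 31 = -25$)
$R{\left(A \right)} = 4 + 5 A$ ($R{\left(A \right)} = 5 A + 4 = 4 + 5 A$)
$V{\left(G,d \right)} = - 121 d$ ($V{\left(G,d \right)} = \left(4 + 5 \left(-25\right)\right) d = \left(4 - 125\right) d = - 121 d$)
$\sqrt{-3499 + V{\left(t{\left(-1 \right)} - -3,-1 \right)}} = \sqrt{-3499 - -121} = \sqrt{-3499 + 121} = \sqrt{-3378} = i \sqrt{3378}$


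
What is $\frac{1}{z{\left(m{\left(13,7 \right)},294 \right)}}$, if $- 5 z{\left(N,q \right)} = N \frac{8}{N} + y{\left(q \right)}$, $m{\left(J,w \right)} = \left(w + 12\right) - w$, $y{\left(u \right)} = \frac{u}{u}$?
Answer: $- \frac{5}{9} \approx -0.55556$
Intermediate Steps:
$y{\left(u \right)} = 1$
$m{\left(J,w \right)} = 12$ ($m{\left(J,w \right)} = \left(12 + w\right) - w = 12$)
$z{\left(N,q \right)} = - \frac{9}{5}$ ($z{\left(N,q \right)} = - \frac{N \frac{8}{N} + 1}{5} = - \frac{8 + 1}{5} = \left(- \frac{1}{5}\right) 9 = - \frac{9}{5}$)
$\frac{1}{z{\left(m{\left(13,7 \right)},294 \right)}} = \frac{1}{- \frac{9}{5}} = - \frac{5}{9}$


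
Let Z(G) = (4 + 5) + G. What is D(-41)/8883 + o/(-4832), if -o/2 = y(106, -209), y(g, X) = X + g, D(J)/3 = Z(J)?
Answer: -382295/7153776 ≈ -0.053440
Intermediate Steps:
Z(G) = 9 + G
D(J) = 27 + 3*J (D(J) = 3*(9 + J) = 27 + 3*J)
o = 206 (o = -2*(-209 + 106) = -2*(-103) = 206)
D(-41)/8883 + o/(-4832) = (27 + 3*(-41))/8883 + 206/(-4832) = (27 - 123)*(1/8883) + 206*(-1/4832) = -96*1/8883 - 103/2416 = -32/2961 - 103/2416 = -382295/7153776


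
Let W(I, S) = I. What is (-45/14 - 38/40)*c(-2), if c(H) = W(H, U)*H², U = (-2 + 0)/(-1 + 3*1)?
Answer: 1166/35 ≈ 33.314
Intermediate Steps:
U = -1 (U = -2/(-1 + 3) = -2/2 = -2*½ = -1)
c(H) = H³ (c(H) = H*H² = H³)
(-45/14 - 38/40)*c(-2) = (-45/14 - 38/40)*(-2)³ = (-45*1/14 - 38*1/40)*(-8) = (-45/14 - 19/20)*(-8) = -583/140*(-8) = 1166/35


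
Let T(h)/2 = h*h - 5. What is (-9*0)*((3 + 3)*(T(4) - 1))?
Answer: 0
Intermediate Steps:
T(h) = -10 + 2*h² (T(h) = 2*(h*h - 5) = 2*(h² - 5) = 2*(-5 + h²) = -10 + 2*h²)
(-9*0)*((3 + 3)*(T(4) - 1)) = (-9*0)*((3 + 3)*((-10 + 2*4²) - 1)) = 0*(6*((-10 + 2*16) - 1)) = 0*(6*((-10 + 32) - 1)) = 0*(6*(22 - 1)) = 0*(6*21) = 0*126 = 0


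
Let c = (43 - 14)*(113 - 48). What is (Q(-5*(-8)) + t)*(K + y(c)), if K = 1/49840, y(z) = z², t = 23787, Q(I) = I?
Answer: 4219588573041827/49840 ≈ 8.4663e+10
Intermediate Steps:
c = 1885 (c = 29*65 = 1885)
K = 1/49840 ≈ 2.0064e-5
(Q(-5*(-8)) + t)*(K + y(c)) = (-5*(-8) + 23787)*(1/49840 + 1885²) = (40 + 23787)*(1/49840 + 3553225) = 23827*(177092734001/49840) = 4219588573041827/49840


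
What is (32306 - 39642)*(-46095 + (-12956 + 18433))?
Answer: 297973648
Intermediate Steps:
(32306 - 39642)*(-46095 + (-12956 + 18433)) = -7336*(-46095 + 5477) = -7336*(-40618) = 297973648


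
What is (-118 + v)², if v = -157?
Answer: 75625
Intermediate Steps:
(-118 + v)² = (-118 - 157)² = (-275)² = 75625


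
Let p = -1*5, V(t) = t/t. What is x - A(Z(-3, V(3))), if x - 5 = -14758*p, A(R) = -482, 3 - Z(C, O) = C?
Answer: 74277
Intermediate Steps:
V(t) = 1
Z(C, O) = 3 - C
p = -5
x = 73795 (x = 5 - 14758*(-5) = 5 + 73790 = 73795)
x - A(Z(-3, V(3))) = 73795 - 1*(-482) = 73795 + 482 = 74277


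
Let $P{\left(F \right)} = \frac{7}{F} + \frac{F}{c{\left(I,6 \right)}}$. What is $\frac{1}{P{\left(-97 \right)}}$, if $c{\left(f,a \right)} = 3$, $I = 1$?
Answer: $- \frac{291}{9430} \approx -0.030859$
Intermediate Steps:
$P{\left(F \right)} = \frac{7}{F} + \frac{F}{3}$
$\frac{1}{P{\left(-97 \right)}} = \frac{1}{\frac{7}{-97} + \frac{1}{3} \left(-97\right)} = \frac{1}{7 \left(- \frac{1}{97}\right) - \frac{97}{3}} = \frac{1}{- \frac{7}{97} - \frac{97}{3}} = \frac{1}{- \frac{9430}{291}} = - \frac{291}{9430}$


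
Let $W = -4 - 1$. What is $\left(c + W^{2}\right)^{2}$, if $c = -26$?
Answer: $1$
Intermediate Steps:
$W = -5$ ($W = -4 - 1 = -5$)
$\left(c + W^{2}\right)^{2} = \left(-26 + \left(-5\right)^{2}\right)^{2} = \left(-26 + 25\right)^{2} = \left(-1\right)^{2} = 1$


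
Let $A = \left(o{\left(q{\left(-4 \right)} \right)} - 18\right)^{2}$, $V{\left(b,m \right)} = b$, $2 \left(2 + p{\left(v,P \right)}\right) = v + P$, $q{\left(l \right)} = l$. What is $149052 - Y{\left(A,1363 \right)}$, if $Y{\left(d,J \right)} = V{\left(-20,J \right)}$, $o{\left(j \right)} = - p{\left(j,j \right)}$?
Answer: $149072$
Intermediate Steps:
$p{\left(v,P \right)} = -2 + \frac{P}{2} + \frac{v}{2}$ ($p{\left(v,P \right)} = -2 + \frac{v + P}{2} = -2 + \frac{P + v}{2} = -2 + \left(\frac{P}{2} + \frac{v}{2}\right) = -2 + \frac{P}{2} + \frac{v}{2}$)
$o{\left(j \right)} = 2 - j$ ($o{\left(j \right)} = - (-2 + \frac{j}{2} + \frac{j}{2}) = - (-2 + j) = 2 - j$)
$A = 144$ ($A = \left(\left(2 - -4\right) - 18\right)^{2} = \left(\left(2 + 4\right) - 18\right)^{2} = \left(6 - 18\right)^{2} = \left(-12\right)^{2} = 144$)
$Y{\left(d,J \right)} = -20$
$149052 - Y{\left(A,1363 \right)} = 149052 - -20 = 149052 + 20 = 149072$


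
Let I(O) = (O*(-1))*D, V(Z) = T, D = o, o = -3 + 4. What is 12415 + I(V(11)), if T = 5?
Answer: 12410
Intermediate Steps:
o = 1
D = 1
V(Z) = 5
I(O) = -O (I(O) = (O*(-1))*1 = -O*1 = -O)
12415 + I(V(11)) = 12415 - 1*5 = 12415 - 5 = 12410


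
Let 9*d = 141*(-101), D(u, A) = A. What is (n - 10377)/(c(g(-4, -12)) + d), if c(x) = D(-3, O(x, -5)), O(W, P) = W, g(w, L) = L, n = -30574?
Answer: 122853/4783 ≈ 25.685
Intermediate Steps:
c(x) = x
d = -4747/3 (d = (141*(-101))/9 = (⅑)*(-14241) = -4747/3 ≈ -1582.3)
(n - 10377)/(c(g(-4, -12)) + d) = (-30574 - 10377)/(-12 - 4747/3) = -40951/(-4783/3) = -40951*(-3/4783) = 122853/4783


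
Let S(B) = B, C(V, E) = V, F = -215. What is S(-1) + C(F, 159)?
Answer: -216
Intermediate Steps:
S(-1) + C(F, 159) = -1 - 215 = -216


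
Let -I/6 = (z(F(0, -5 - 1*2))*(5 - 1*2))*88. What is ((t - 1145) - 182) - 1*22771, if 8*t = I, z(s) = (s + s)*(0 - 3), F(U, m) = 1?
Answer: -22910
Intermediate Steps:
z(s) = -6*s (z(s) = (2*s)*(-3) = -6*s)
I = 9504 (I = -6*(-6*1)*(5 - 1*2)*88 = -6*(-6*(5 - 2))*88 = -6*(-6*3)*88 = -(-108)*88 = -6*(-1584) = 9504)
t = 1188 (t = (⅛)*9504 = 1188)
((t - 1145) - 182) - 1*22771 = ((1188 - 1145) - 182) - 1*22771 = (43 - 182) - 22771 = -139 - 22771 = -22910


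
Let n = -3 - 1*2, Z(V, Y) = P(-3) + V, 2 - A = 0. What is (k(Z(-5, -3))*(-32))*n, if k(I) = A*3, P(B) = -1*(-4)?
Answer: 960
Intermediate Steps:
A = 2 (A = 2 - 1*0 = 2 + 0 = 2)
P(B) = 4
Z(V, Y) = 4 + V
n = -5 (n = -3 - 2 = -5)
k(I) = 6 (k(I) = 2*3 = 6)
(k(Z(-5, -3))*(-32))*n = (6*(-32))*(-5) = -192*(-5) = 960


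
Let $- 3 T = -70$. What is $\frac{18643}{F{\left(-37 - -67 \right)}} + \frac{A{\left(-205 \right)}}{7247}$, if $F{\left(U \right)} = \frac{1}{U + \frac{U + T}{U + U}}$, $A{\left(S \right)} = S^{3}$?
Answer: $\frac{37481882113}{65223} \approx 5.7467 \cdot 10^{5}$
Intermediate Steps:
$T = \frac{70}{3}$ ($T = \left(- \frac{1}{3}\right) \left(-70\right) = \frac{70}{3} \approx 23.333$)
$F{\left(U \right)} = \frac{1}{U + \frac{\frac{70}{3} + U}{2 U}}$ ($F{\left(U \right)} = \frac{1}{U + \frac{U + \frac{70}{3}}{U + U}} = \frac{1}{U + \frac{\frac{70}{3} + U}{2 U}}$)
$\frac{18643}{F{\left(-37 - -67 \right)}} + \frac{A{\left(-205 \right)}}{7247} = \frac{18643}{6 \left(-37 - -67\right) \frac{1}{70 + 3 \left(-37 - -67\right) + 6 \left(-37 - -67\right)^{2}}} + \frac{\left(-205\right)^{3}}{7247} = \frac{18643}{6 \left(-37 + 67\right) \frac{1}{70 + 3 \left(-37 + 67\right) + 6 \left(-37 + 67\right)^{2}}} - \frac{8615125}{7247} = \frac{18643}{6 \cdot 30 \frac{1}{70 + 3 \cdot 30 + 6 \cdot 30^{2}}} - \frac{8615125}{7247} = \frac{18643}{6 \cdot 30 \frac{1}{70 + 90 + 6 \cdot 900}} - \frac{8615125}{7247} = \frac{18643}{6 \cdot 30 \frac{1}{70 + 90 + 5400}} - \frac{8615125}{7247} = \frac{18643}{6 \cdot 30 \cdot \frac{1}{5560}} - \frac{8615125}{7247} = \frac{18643}{\frac{9}{278}} - \frac{8615125}{7247} = 18643 \cdot \frac{278}{9} - \frac{8615125}{7247} = \frac{5182754}{9} - \frac{8615125}{7247} = \frac{37481882113}{65223}$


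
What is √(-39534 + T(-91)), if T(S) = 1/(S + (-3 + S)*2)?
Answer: I*√341929597/93 ≈ 198.83*I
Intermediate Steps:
T(S) = 1/(-6 + 3*S) (T(S) = 1/(S + (-6 + 2*S)) = 1/(-6 + 3*S))
√(-39534 + T(-91)) = √(-39534 + 1/(3*(-2 - 91))) = √(-39534 + (⅓)/(-93)) = √(-39534 + (⅓)*(-1/93)) = √(-39534 - 1/279) = √(-11029987/279) = I*√341929597/93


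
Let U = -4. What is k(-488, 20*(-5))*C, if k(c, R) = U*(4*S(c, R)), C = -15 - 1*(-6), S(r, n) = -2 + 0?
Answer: -288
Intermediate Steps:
S(r, n) = -2
C = -9 (C = -15 + 6 = -9)
k(c, R) = 32 (k(c, R) = -16*(-2) = -4*(-8) = 32)
k(-488, 20*(-5))*C = 32*(-9) = -288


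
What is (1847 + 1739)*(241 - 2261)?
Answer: -7243720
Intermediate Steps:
(1847 + 1739)*(241 - 2261) = 3586*(-2020) = -7243720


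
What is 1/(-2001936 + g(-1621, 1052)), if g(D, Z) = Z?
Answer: -1/2000884 ≈ -4.9978e-7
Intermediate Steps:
1/(-2001936 + g(-1621, 1052)) = 1/(-2001936 + 1052) = 1/(-2000884) = -1/2000884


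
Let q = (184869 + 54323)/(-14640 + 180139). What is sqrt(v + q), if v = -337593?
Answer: I*sqrt(9246605339267785)/165499 ≈ 581.03*I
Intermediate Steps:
q = 239192/165499 ≈ 1.4453
sqrt(v + q) = sqrt(-337593 + 239192/165499) = sqrt(-55871064715/165499) = I*sqrt(9246605339267785)/165499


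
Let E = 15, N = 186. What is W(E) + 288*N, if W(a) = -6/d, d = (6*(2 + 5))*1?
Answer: 374975/7 ≈ 53568.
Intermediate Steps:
d = 42 (d = (6*7)*1 = 42*1 = 42)
W(a) = -1/7 (W(a) = -6/42 = -6*1/42 = -1/7)
W(E) + 288*N = -1/7 + 288*186 = -1/7 + 53568 = 374975/7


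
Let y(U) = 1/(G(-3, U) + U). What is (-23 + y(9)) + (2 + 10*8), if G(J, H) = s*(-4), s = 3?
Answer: 176/3 ≈ 58.667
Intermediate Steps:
G(J, H) = -12 (G(J, H) = 3*(-4) = -12)
y(U) = 1/(-12 + U)
(-23 + y(9)) + (2 + 10*8) = (-23 + 1/(-12 + 9)) + (2 + 10*8) = (-23 + 1/(-3)) + (2 + 80) = (-23 - 1/3) + 82 = -70/3 + 82 = 176/3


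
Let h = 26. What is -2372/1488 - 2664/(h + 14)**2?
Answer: -60619/18600 ≈ -3.2591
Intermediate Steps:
-2372/1488 - 2664/(h + 14)**2 = -2372/1488 - 2664/(26 + 14)**2 = -2372*1/1488 - 2664/(40**2) = -593/372 - 2664/1600 = -593/372 - 2664*1/1600 = -593/372 - 333/200 = -60619/18600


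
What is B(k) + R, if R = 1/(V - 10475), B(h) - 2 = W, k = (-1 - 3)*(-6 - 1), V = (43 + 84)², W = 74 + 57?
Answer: 751983/5654 ≈ 133.00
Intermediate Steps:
W = 131
V = 16129 (V = 127² = 16129)
k = 28 (k = -4*(-7) = 28)
B(h) = 133 (B(h) = 2 + 131 = 133)
R = 1/5654 (R = 1/(16129 - 10475) = 1/5654 ≈ 0.00017687)
B(k) + R = 133 + 1/5654 = 751983/5654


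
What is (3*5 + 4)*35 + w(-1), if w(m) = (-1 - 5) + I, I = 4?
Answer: 663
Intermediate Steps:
w(m) = -2 (w(m) = (-1 - 5) + 4 = -6 + 4 = -2)
(3*5 + 4)*35 + w(-1) = (3*5 + 4)*35 - 2 = (15 + 4)*35 - 2 = 19*35 - 2 = 665 - 2 = 663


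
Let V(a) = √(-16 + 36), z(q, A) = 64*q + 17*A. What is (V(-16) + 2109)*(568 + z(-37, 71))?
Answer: -1250637 - 1186*√5 ≈ -1.2533e+6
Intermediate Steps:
z(q, A) = 17*A + 64*q
V(a) = 2*√5 (V(a) = √20 = 2*√5)
(V(-16) + 2109)*(568 + z(-37, 71)) = (2*√5 + 2109)*(568 + (17*71 + 64*(-37))) = (2109 + 2*√5)*(568 + (1207 - 2368)) = (2109 + 2*√5)*(568 - 1161) = (2109 + 2*√5)*(-593) = -1250637 - 1186*√5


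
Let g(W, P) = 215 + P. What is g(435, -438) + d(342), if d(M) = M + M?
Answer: 461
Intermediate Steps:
d(M) = 2*M
g(435, -438) + d(342) = (215 - 438) + 2*342 = -223 + 684 = 461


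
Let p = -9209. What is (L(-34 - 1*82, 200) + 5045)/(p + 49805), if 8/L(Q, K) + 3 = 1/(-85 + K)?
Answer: 54205/436407 ≈ 0.12421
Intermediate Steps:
L(Q, K) = 8/(-3 + 1/(-85 + K))
(L(-34 - 1*82, 200) + 5045)/(p + 49805) = (8*(85 - 1*200)/(-256 + 3*200) + 5045)/(-9209 + 49805) = (8*(85 - 200)/(-256 + 600) + 5045)/40596 = (8*(-115)/344 + 5045)*(1/40596) = (8*(1/344)*(-115) + 5045)*(1/40596) = (-115/43 + 5045)*(1/40596) = (216820/43)*(1/40596) = 54205/436407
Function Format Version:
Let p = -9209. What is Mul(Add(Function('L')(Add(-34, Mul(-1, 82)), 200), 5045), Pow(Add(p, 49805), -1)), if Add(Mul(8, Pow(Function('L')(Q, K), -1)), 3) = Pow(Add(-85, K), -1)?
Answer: Rational(54205, 436407) ≈ 0.12421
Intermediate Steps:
Function('L')(Q, K) = Mul(8, Pow(Add(-3, Pow(Add(-85, K), -1)), -1))
Mul(Add(Function('L')(Add(-34, Mul(-1, 82)), 200), 5045), Pow(Add(p, 49805), -1)) = Mul(Add(Mul(8, Pow(Add(-256, Mul(3, 200)), -1), Add(85, Mul(-1, 200))), 5045), Pow(Add(-9209, 49805), -1)) = Mul(Add(Mul(8, Pow(Add(-256, 600), -1), Add(85, -200)), 5045), Pow(40596, -1)) = Mul(Add(Mul(8, Pow(344, -1), -115), 5045), Rational(1, 40596)) = Mul(Add(Mul(8, Rational(1, 344), -115), 5045), Rational(1, 40596)) = Mul(Add(Rational(-115, 43), 5045), Rational(1, 40596)) = Mul(Rational(216820, 43), Rational(1, 40596)) = Rational(54205, 436407)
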